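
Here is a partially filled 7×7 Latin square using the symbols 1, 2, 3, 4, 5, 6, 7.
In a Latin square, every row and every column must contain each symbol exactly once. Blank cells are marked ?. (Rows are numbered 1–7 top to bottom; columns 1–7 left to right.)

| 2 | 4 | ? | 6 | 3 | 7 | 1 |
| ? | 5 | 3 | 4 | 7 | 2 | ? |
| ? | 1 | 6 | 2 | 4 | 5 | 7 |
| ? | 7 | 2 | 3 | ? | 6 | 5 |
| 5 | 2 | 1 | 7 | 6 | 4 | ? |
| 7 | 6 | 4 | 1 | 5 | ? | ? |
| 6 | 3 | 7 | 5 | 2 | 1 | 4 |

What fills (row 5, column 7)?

Row 5 already has {1, 2, 4, 5, 6, 7} and column 7 already has {1, 4, 5, 7}, so row 5, column 7 must be 3.

3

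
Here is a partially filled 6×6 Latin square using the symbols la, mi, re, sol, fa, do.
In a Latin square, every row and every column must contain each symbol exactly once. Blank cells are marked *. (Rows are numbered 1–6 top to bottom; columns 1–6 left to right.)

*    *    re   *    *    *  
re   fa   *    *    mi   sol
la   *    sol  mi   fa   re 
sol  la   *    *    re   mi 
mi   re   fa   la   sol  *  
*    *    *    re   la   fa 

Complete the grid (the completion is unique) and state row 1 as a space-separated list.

Row 1, column 5: row 1 has {re} and column 5 has {la, mi, re, sol, fa}, leaving only do.
Row 1, column 1: row 1 has {re, do} and column 1 has {la, mi, re, sol}, leaving only fa.
Row 1, column 4: row 1 has {re, fa, do} and column 4 has {la, mi, re}, leaving only sol.
Row 1, column 2: row 1 has {re, sol, fa, do} and column 2 has {la, re, fa}, leaving only mi.
Row 1, column 6: row 1 has {mi, re, sol, fa, do} and column 6 has {mi, re, sol, fa}, leaving only la.
So row 1 reads: fa mi re sol do la.

fa mi re sol do la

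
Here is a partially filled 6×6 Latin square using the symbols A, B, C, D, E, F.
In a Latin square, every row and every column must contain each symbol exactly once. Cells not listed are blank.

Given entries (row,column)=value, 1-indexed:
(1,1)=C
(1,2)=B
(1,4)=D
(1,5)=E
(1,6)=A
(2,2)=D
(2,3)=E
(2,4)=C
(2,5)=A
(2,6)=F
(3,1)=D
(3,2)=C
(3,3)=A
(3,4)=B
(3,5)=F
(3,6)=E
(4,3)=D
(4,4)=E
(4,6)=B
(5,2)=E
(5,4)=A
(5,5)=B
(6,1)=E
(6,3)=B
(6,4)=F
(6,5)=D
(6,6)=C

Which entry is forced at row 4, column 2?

Row 1, column 3: row 1 has {A, B, C, D, E} and column 3 has {A, B, D, E}, leaving only F.
Row 2, column 1: row 2 has {A, C, D, E, F} and column 1 has {C, D, E}, leaving only B.
Row 4, column 5: row 4 has {B, D, E} and column 5 has {A, B, D, E, F}, leaving only C.
Row 5, column 1: row 5 has {A, B, E} and column 1 has {B, C, D, E}, leaving only F.
Row 4, column 1: row 4 has {B, C, D, E} and column 1 has {B, C, D, E, F}, leaving only A.
Row 4 already has {A, B, C, D, E} and column 2 already has {B, C, D, E}, so row 4, column 2 must be F.

F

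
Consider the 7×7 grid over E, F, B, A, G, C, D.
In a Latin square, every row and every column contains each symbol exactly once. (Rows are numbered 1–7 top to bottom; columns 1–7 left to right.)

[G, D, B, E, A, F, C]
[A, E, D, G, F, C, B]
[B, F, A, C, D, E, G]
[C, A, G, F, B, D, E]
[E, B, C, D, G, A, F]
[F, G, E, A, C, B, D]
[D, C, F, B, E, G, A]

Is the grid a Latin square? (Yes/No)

Yes

Each row is a permutation of the 7 symbols, and so is each column.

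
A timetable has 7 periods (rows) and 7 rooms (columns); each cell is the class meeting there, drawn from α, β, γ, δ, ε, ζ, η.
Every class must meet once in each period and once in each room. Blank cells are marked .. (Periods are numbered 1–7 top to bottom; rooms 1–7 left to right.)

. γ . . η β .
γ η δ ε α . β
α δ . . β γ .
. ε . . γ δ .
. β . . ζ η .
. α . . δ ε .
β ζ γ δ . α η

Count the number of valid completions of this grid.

Period 1, room 1: eliminating its period and room leaves {δ, ε, ζ}.
Period 1, room 3: eliminating its period and room leaves {α, ε, ζ}.
Period 1, room 4: eliminating its period and room leaves {α, ζ}.
Period 1, room 7: eliminating its period and room leaves {α, δ, ε, ζ}.
Period 2, room 6: eliminating its period and room leaves {ζ}.
Period 3, room 3: eliminating its period and room leaves {ε, ζ, η}.
Period 3, room 4: eliminating its period and room leaves {ζ, η}.
Period 3, room 7: eliminating its period and room leaves {ε, ζ}.
Period 4, room 1: eliminating its period and room leaves {ζ, η}.
Period 4, room 3: eliminating its period and room leaves {α, β, ζ, η}.
Period 4, room 4: eliminating its period and room leaves {α, β, ζ, η}.
Period 4, room 7: eliminating its period and room leaves {α, ζ}.
Period 5, room 1: eliminating its period and room leaves {δ, ε}.
Period 5, room 3: eliminating its period and room leaves {α, ε}.
Period 5, room 4: eliminating its period and room leaves {α, γ}.
Period 5, room 7: eliminating its period and room leaves {α, γ, δ, ε}.
Period 6, room 1: eliminating its period and room leaves {ζ, η}.
Period 6, room 3: eliminating its period and room leaves {β, ζ, η}.
Period 6, room 4: eliminating its period and room leaves {β, γ, ζ, η}.
Period 6, room 7: eliminating its period and room leaves {γ, ζ}.
Period 7, room 5: eliminating its period and room leaves {ε}.
Enumerating the assignments across these blanks that avoid any period or room repeat gives 12 completions.

12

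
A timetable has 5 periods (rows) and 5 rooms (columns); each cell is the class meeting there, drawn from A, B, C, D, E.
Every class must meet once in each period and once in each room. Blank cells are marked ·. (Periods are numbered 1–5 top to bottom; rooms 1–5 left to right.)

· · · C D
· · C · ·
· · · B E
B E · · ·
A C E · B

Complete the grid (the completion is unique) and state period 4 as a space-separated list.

Period 1, room 1: period 1 has {C, D} and room 1 has {A, B}, leaving only E.
Period 2, room 1: period 2 has {C} and room 1 has {A, B, E}, leaving only D.
Period 2, room 5: period 2 has {C, D} and room 5 has {B, D, E}, leaving only A.
Period 4, room 5: period 4 has {B, E} and room 5 has {A, B, D, E}, leaving only C.
Period 2, room 2: period 2 has {A, C, D} and room 2 has {C, E}, leaving only B.
Period 1, room 2: period 1 has {C, D, E} and room 2 has {B, C, E}, leaving only A.
Period 1, room 3: period 1 has {A, C, D, E} and room 3 has {C, E}, leaving only B.
Period 2, room 4: period 2 has {A, B, C, D} and room 4 has {B, C}, leaving only E.
Period 3, room 1: period 3 has {B, E} and room 1 has {A, B, D, E}, leaving only C.
Period 3, room 2: period 3 has {B, C, E} and room 2 has {A, B, C, E}, leaving only D.
Period 3, room 3: period 3 has {B, C, D, E} and room 3 has {B, C, E}, leaving only A.
Period 4, room 3: period 4 has {B, C, E} and room 3 has {A, B, C, E}, leaving only D.
Period 4, room 4: period 4 has {B, C, D, E} and room 4 has {B, C, E}, leaving only A.
So period 4 reads: B E D A C.

B E D A C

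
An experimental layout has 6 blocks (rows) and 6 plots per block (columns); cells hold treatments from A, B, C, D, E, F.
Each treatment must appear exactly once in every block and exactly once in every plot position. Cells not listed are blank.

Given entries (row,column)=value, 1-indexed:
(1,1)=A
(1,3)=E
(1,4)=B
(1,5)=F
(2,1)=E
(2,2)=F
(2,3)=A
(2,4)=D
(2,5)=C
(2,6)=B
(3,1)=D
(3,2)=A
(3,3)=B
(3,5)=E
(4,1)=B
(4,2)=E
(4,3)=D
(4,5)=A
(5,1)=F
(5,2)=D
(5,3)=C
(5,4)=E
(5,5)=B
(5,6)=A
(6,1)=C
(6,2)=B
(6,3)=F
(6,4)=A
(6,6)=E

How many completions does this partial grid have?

Block 1, plot 2: eliminating its block and plot leaves {C}.
Block 1, plot 6: eliminating its block and plot leaves {C, D}.
Block 3, plot 4: eliminating its block and plot leaves {C, F}.
Block 3, plot 6: eliminating its block and plot leaves {C, F}.
Block 4, plot 4: eliminating its block and plot leaves {C, F}.
Block 4, plot 6: eliminating its block and plot leaves {C, F}.
Block 6, plot 5: eliminating its block and plot leaves {D}.
Enumerating the assignments across these blanks that avoid any block or plot repeat gives 2 completions.

2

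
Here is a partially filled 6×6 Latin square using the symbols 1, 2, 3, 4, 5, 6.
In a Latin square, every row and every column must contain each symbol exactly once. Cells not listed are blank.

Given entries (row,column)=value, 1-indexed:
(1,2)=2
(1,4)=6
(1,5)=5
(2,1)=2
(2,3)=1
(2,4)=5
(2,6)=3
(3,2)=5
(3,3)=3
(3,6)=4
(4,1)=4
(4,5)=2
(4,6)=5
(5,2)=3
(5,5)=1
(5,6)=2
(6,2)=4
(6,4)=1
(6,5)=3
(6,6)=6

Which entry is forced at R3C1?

1

Row 1, column 3: row 1 has {2, 5, 6} and column 3 has {1, 3}, leaving only 4.
Row 1, column 6: row 1 has {2, 4, 5, 6} and column 6 has {2, 3, 4, 5, 6}, leaving only 1.
Row 1, column 1: row 1 has {1, 2, 4, 5, 6} and column 1 has {2, 4}, leaving only 3.
Row 2, column 2: row 2 has {1, 2, 3, 5} and column 2 has {2, 3, 4, 5}, leaving only 6.
Row 2, column 5: row 2 has {1, 2, 3, 5, 6} and column 5 has {1, 2, 3, 5}, leaving only 4.
Row 3, column 4: row 3 has {3, 4, 5} and column 4 has {1, 5, 6}, leaving only 2.
Row 3, column 5: row 3 has {2, 3, 4, 5} and column 5 has {1, 2, 3, 4, 5}, leaving only 6.
Row 3 already has {2, 3, 4, 5, 6} and column 1 already has {2, 3, 4}, so row 3, column 1 must be 1.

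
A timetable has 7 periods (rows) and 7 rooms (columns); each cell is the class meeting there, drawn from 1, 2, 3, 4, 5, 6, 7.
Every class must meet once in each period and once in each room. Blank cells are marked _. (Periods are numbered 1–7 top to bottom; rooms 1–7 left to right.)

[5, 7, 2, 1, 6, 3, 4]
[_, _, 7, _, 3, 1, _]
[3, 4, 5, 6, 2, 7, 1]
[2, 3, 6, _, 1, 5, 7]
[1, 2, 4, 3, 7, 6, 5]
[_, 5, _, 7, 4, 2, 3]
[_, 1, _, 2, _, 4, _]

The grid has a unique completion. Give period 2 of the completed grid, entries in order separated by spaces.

Period 2, room 2: period 2 has {1, 3, 7} and room 2 has {1, 2, 3, 4, 5, 7}, leaving only 6.
Period 2, room 1: period 2 has {1, 3, 6, 7} and room 1 has {1, 2, 3, 5}, leaving only 4.
Period 2, room 4: period 2 has {1, 3, 4, 6, 7} and room 4 has {1, 2, 3, 6, 7}, leaving only 5.
Period 2, room 7: period 2 has {1, 3, 4, 5, 6, 7} and room 7 has {1, 3, 4, 5, 7}, leaving only 2.
So period 2 reads: 4 6 7 5 3 1 2.

4 6 7 5 3 1 2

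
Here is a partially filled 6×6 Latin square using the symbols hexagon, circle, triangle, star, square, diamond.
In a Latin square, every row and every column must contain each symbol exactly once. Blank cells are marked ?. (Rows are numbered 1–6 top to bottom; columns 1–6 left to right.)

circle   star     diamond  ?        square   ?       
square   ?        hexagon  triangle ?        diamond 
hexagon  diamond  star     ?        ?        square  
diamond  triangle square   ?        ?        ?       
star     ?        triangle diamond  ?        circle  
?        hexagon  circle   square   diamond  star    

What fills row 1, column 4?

hexagon

Row 1 already has {circle, star, square, diamond} and column 4 already has {triangle, square, diamond}, so row 1, column 4 must be hexagon.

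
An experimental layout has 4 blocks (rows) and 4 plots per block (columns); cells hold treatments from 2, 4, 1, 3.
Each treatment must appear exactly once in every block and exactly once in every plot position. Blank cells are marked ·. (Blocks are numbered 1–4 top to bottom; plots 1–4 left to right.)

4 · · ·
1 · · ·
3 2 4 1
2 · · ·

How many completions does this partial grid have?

4

Block 1, plot 2: eliminating its block and plot leaves {1, 3}.
Block 1, plot 3: eliminating its block and plot leaves {2, 1, 3}.
Block 1, plot 4: eliminating its block and plot leaves {2, 3}.
Block 2, plot 2: eliminating its block and plot leaves {4, 3}.
Block 2, plot 3: eliminating its block and plot leaves {2, 3}.
Block 2, plot 4: eliminating its block and plot leaves {2, 4, 3}.
Block 4, plot 2: eliminating its block and plot leaves {4, 1, 3}.
Block 4, plot 3: eliminating its block and plot leaves {1, 3}.
Block 4, plot 4: eliminating its block and plot leaves {4, 3}.
Enumerating the assignments across these blanks that avoid any block or plot repeat gives 4 completions.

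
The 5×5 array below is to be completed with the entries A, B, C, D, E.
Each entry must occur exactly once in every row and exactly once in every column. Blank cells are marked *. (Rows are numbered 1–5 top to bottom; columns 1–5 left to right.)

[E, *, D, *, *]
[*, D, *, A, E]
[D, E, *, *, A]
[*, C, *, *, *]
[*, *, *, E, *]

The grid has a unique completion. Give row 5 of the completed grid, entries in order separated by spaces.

C B A E D

Row 5, column 1 is narrowed to {A, B, C}; only C is consistent with the remaining cells.
Row 2, column 1: row 2 has {A, D, E} and column 1 has {C, D, E}, leaving only B.
Row 2, column 3: row 2 has {A, B, D, E} and column 3 has {D}, leaving only C.
Row 3, column 3: row 3 has {A, D, E} and column 3 has {C, D}, leaving only B.
Row 5, column 3: row 5 has {C, E} and column 3 has {B, C, D}, leaving only A.
Row 5, column 2: row 5 has {A, C, E} and column 2 has {C, D, E}, leaving only B.
Row 5, column 5: row 5 has {A, B, C, E} and column 5 has {A, E}, leaving only D.
So row 5 reads: C B A E D.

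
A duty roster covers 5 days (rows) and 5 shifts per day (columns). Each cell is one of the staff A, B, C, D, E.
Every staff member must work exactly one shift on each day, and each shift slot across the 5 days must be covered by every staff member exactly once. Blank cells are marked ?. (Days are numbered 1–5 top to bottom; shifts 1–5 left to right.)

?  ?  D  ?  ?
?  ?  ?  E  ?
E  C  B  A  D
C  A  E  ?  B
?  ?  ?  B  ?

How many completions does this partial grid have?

3

Day 1, shift 1: eliminating its day and shift leaves {A, B}.
Day 1, shift 2: eliminating its day and shift leaves {B, E}.
Day 1, shift 4: eliminating its day and shift leaves {C}.
Day 1, shift 5: eliminating its day and shift leaves {A, C, E}.
Day 2, shift 1: eliminating its day and shift leaves {A, B, D}.
Day 2, shift 2: eliminating its day and shift leaves {B, D}.
Day 2, shift 3: eliminating its day and shift leaves {A, C}.
Day 2, shift 5: eliminating its day and shift leaves {A, C}.
Day 4, shift 4: eliminating its day and shift leaves {D}.
Day 5, shift 1: eliminating its day and shift leaves {A, D}.
Day 5, shift 2: eliminating its day and shift leaves {D, E}.
Day 5, shift 3: eliminating its day and shift leaves {A, C}.
Day 5, shift 5: eliminating its day and shift leaves {A, C, E}.
Enumerating the assignments across these blanks that avoid any day or shift repeat gives 3 completions.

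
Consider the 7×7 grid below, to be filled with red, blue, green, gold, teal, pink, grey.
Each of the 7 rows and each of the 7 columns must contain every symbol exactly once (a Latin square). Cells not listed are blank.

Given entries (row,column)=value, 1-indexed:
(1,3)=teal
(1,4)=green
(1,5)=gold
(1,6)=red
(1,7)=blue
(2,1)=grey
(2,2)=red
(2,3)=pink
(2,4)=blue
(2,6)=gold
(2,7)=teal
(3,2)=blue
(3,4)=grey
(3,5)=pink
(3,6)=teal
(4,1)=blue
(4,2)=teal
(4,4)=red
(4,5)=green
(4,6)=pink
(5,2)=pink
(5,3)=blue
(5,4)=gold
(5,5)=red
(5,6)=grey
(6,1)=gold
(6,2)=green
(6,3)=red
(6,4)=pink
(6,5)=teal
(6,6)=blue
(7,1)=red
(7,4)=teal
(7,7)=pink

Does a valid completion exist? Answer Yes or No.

No

Row 2, column 5: row 2 together with column 5 already contain {red, blue, green, gold, teal, pink, grey} — every symbol — so nothing can go there. The grid has no valid completion.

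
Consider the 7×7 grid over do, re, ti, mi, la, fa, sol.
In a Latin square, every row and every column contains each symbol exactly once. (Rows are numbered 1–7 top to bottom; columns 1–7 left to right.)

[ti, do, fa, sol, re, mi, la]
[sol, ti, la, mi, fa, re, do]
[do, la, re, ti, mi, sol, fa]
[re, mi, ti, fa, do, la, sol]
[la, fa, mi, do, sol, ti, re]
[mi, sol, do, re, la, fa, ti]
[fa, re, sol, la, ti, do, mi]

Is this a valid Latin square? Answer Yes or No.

Each row is a permutation of the 7 symbols, and so is each column.

Yes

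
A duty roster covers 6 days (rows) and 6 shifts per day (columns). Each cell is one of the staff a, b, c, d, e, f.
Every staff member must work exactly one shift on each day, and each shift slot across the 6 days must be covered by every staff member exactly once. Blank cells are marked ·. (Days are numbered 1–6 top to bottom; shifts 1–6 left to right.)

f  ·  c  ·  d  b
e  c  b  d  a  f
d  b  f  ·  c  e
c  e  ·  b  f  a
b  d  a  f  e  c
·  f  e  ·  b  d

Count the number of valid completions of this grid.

Day 1, shift 2: eliminating its day and shift leaves {a}.
Day 1, shift 4: eliminating its day and shift leaves {a, e}.
Day 3, shift 4: eliminating its day and shift leaves {a}.
Day 4, shift 3: eliminating its day and shift leaves {d}.
Day 6, shift 1: eliminating its day and shift leaves {a}.
Day 6, shift 4: eliminating its day and shift leaves {a, c}.
Only one assignment across all blanks avoids any day or shift repeat, giving 1 completion.

1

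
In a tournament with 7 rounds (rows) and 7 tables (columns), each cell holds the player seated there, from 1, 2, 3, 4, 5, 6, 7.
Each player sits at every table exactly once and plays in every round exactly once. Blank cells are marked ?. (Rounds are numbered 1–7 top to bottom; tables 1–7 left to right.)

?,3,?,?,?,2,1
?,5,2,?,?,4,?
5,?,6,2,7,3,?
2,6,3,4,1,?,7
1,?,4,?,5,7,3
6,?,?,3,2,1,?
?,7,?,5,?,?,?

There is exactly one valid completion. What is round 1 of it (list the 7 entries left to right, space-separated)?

Round 2, table 7: round 2 has {2, 4, 5} and table 7 has {1, 3, 7}, leaving only 6.
Round 2, table 5: round 2 has {2, 4, 5, 6} and table 5 has {1, 2, 5, 7}, leaving only 3.
Round 2, table 1: round 2 has {2, 3, 4, 5, 6} and table 1 has {1, 2, 5, 6}, leaving only 7.
Round 1, table 1: round 1 has {1, 2, 3} and table 1 has {1, 2, 5, 6, 7}, leaving only 4.
Round 1, table 5: round 1 has {1, 2, 3, 4} and table 5 has {1, 2, 3, 5, 7}, leaving only 6.
Round 1, table 4: round 1 has {1, 2, 3, 4, 6} and table 4 has {2, 3, 4, 5}, leaving only 7.
Round 1, table 3: round 1 has {1, 2, 3, 4, 6, 7} and table 3 has {2, 3, 4, 6}, leaving only 5.
So round 1 reads: 4 3 5 7 6 2 1.

4 3 5 7 6 2 1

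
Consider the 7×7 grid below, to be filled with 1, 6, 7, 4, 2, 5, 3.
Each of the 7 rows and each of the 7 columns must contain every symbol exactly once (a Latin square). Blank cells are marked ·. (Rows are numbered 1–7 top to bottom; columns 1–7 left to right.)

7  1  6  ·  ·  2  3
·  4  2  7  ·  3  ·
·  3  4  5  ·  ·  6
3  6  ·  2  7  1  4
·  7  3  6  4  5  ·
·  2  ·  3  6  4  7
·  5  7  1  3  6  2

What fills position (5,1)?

2

Row 1, column 4: row 1 has {1, 6, 7, 2, 3} and column 4 has {1, 6, 7, 2, 5, 3}, leaving only 4.
Row 1, column 5: row 1 has {1, 6, 7, 4, 2, 3} and column 5 has {6, 7, 4, 3}, leaving only 5.
Row 2, column 5: row 2 has {7, 4, 2, 3} and column 5 has {6, 7, 4, 5, 3}, leaving only 1.
Row 2, column 7: row 2 has {1, 7, 4, 2, 3} and column 7 has {6, 7, 4, 2, 3}, leaving only 5.
Row 2, column 1: row 2 has {1, 7, 4, 2, 5, 3} and column 1 has {7, 3}, leaving only 6.
Row 3, column 5: row 3 has {6, 4, 5, 3} and column 5 has {1, 6, 7, 4, 5, 3}, leaving only 2.
Row 3, column 1: row 3 has {6, 4, 2, 5, 3} and column 1 has {6, 7, 3}, leaving only 1.
Row 5 already has {6, 7, 4, 5, 3} and column 1 already has {1, 6, 7, 3}, so row 5, column 1 must be 2.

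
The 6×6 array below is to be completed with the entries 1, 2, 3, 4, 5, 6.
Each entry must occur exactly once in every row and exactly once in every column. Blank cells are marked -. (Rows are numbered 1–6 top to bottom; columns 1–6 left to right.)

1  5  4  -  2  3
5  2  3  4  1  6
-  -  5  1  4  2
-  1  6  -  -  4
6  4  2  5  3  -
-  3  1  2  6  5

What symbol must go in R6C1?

4

Row 6 already has {1, 2, 3, 5, 6} and column 1 already has {1, 5, 6}, so row 6, column 1 must be 4.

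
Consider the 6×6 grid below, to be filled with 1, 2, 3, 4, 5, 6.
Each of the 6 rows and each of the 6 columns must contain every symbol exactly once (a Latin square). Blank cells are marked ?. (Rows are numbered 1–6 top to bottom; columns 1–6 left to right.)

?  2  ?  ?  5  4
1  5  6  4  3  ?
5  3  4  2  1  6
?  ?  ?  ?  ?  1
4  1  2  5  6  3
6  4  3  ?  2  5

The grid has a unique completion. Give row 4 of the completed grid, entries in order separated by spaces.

2 6 5 3 4 1

Row 4, column 2: row 4 has {1} and column 2 has {1, 2, 3, 4, 5}, leaving only 6.
Row 4, column 3: row 4 has {1, 6} and column 3 has {2, 3, 4, 6}, leaving only 5.
Row 4, column 4: row 4 has {1, 5, 6} and column 4 has {2, 4, 5}, leaving only 3.
Row 4, column 1: row 4 has {1, 3, 5, 6} and column 1 has {1, 4, 5, 6}, leaving only 2.
Row 4, column 5: row 4 has {1, 2, 3, 5, 6} and column 5 has {1, 2, 3, 5, 6}, leaving only 4.
So row 4 reads: 2 6 5 3 4 1.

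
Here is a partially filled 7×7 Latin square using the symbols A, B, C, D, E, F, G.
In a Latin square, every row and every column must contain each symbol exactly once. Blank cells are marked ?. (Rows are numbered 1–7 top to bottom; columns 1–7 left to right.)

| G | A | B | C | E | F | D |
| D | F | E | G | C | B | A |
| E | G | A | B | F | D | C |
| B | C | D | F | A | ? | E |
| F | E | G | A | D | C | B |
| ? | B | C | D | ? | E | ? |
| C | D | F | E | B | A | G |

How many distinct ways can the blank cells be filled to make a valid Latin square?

Row 4, column 6: eliminating its row and column leaves {G}.
Row 6, column 1: eliminating its row and column leaves {A}.
Row 6, column 5: eliminating its row and column leaves {G}.
Row 6, column 7: eliminating its row and column leaves {F}.
Only one assignment across all blanks avoids any row or column repeat, giving 1 completion.

1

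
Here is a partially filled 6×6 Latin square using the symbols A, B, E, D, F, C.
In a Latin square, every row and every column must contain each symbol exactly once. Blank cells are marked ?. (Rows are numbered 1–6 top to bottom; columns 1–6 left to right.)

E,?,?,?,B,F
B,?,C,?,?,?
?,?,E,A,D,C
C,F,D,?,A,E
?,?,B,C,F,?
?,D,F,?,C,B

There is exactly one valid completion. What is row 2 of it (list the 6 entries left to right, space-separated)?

B A C F E D

Row 2, column 5: row 2 has {B, C} and column 5 has {A, B, D, F, C}, leaving only E.
Row 2, column 2: row 2 has {B, E, C} and column 2 has {D, F}, leaving only A.
Row 2, column 6: row 2 has {A, B, E, C} and column 6 has {B, E, F, C}, leaving only D.
Row 2, column 4: row 2 has {A, B, E, D, C} and column 4 has {A, C}, leaving only F.
So row 2 reads: B A C F E D.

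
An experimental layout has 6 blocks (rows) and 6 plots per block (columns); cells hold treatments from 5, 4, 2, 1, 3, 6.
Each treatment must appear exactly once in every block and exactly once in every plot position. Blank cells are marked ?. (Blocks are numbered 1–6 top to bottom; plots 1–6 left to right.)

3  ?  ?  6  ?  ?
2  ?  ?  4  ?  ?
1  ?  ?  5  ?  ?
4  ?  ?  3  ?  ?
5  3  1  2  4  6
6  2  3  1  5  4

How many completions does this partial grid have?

14

Block 1, plot 2: eliminating its block and plot leaves {5, 4, 1}.
Block 1, plot 3: eliminating its block and plot leaves {5, 4, 2}.
Block 1, plot 5: eliminating its block and plot leaves {2, 1}.
Block 1, plot 6: eliminating its block and plot leaves {5, 2, 1}.
Block 2, plot 2: eliminating its block and plot leaves {5, 1, 6}.
Block 2, plot 3: eliminating its block and plot leaves {5, 6}.
Block 2, plot 5: eliminating its block and plot leaves {1, 3, 6}.
Block 2, plot 6: eliminating its block and plot leaves {5, 1, 3}.
Block 3, plot 2: eliminating its block and plot leaves {4, 6}.
Block 3, plot 3: eliminating its block and plot leaves {4, 2, 6}.
Block 3, plot 5: eliminating its block and plot leaves {2, 3, 6}.
Block 3, plot 6: eliminating its block and plot leaves {2, 3}.
Block 4, plot 2: eliminating its block and plot leaves {5, 1, 6}.
Block 4, plot 3: eliminating its block and plot leaves {5, 2, 6}.
Block 4, plot 5: eliminating its block and plot leaves {2, 1, 6}.
Block 4, plot 6: eliminating its block and plot leaves {5, 2, 1}.
Enumerating the assignments across these blanks that avoid any block or plot repeat gives 14 completions.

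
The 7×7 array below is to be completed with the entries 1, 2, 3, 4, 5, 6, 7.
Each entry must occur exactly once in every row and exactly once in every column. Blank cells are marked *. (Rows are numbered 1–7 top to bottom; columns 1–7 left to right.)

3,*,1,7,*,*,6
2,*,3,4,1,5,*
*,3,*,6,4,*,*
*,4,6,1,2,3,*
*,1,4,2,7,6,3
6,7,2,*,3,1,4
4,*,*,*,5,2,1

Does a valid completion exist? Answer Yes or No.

No

Row 1, column 5: row 1 together with column 5 already contain {1, 2, 3, 4, 5, 6, 7} — every symbol — so nothing can go there. The grid has no valid completion.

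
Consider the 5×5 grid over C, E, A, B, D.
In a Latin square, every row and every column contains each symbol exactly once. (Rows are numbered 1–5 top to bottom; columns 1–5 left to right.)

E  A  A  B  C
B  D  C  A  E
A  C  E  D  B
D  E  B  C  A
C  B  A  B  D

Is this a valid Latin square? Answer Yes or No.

No

Row 1 contains A twice (at columns 2 and 3); row 5 is also not a permutation.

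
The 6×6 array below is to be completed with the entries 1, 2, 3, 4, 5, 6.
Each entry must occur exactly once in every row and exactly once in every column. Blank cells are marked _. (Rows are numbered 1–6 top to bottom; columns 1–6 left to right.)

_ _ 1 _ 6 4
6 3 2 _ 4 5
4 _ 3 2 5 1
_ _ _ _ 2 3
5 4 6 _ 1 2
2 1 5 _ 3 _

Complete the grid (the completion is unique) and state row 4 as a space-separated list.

Row 4, column 1: row 4 has {2, 3} and column 1 has {2, 4, 5, 6}, leaving only 1.
Row 4, column 3: row 4 has {1, 2, 3} and column 3 has {1, 2, 3, 5, 6}, leaving only 4.
Row 1, column 1: row 1 has {1, 4, 6} and column 1 has {1, 2, 4, 5, 6}, leaving only 3.
Row 1, column 4: row 1 has {1, 3, 4, 6} and column 4 has {2}, leaving only 5.
Row 4, column 4: row 4 has {1, 2, 3, 4} and column 4 has {2, 5}, leaving only 6.
Row 4, column 2: row 4 has {1, 2, 3, 4, 6} and column 2 has {1, 3, 4}, leaving only 5.
So row 4 reads: 1 5 4 6 2 3.

1 5 4 6 2 3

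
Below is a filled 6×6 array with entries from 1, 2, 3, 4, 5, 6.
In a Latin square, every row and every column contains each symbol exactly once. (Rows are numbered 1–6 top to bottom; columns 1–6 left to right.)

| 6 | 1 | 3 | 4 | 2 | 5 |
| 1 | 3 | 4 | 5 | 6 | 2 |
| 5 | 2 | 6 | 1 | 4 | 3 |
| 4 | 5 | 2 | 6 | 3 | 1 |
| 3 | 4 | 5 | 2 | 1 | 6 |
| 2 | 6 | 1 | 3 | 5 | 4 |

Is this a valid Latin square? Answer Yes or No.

Each row is a permutation of the 6 symbols, and so is each column.

Yes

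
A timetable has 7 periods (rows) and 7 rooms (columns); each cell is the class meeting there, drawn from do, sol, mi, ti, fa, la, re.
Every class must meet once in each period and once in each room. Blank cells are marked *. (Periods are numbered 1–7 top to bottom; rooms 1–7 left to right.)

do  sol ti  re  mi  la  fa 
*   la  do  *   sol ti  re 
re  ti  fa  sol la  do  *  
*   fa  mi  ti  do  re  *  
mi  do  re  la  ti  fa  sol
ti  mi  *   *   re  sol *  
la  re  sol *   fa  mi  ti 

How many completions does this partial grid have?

1

Period 2, room 1: eliminating its period and room leaves {fa}.
Period 2, room 4: eliminating its period and room leaves {mi, fa}.
Period 3, room 7: eliminating its period and room leaves {mi}.
Period 4, room 1: eliminating its period and room leaves {sol}.
Period 4, room 7: eliminating its period and room leaves {la}.
Period 6, room 3: eliminating its period and room leaves {la}.
Period 6, room 4: eliminating its period and room leaves {do, fa}.
Period 6, room 7: eliminating its period and room leaves {do, la}.
Period 7, room 4: eliminating its period and room leaves {do}.
Only one assignment across all blanks avoids any period or room repeat, giving 1 completion.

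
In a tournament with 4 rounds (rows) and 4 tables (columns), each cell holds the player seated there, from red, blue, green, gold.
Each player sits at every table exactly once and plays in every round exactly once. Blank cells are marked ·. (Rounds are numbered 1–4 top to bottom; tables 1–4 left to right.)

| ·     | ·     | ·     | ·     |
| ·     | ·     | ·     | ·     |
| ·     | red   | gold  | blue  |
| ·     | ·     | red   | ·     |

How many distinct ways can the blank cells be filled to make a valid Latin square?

8

Round 1, table 1: eliminating its round and table leaves {red, blue, green, gold}.
Round 1, table 2: eliminating its round and table leaves {blue, green, gold}.
Round 1, table 3: eliminating its round and table leaves {blue, green}.
Round 1, table 4: eliminating its round and table leaves {red, green, gold}.
Round 2, table 1: eliminating its round and table leaves {red, blue, green, gold}.
Round 2, table 2: eliminating its round and table leaves {blue, green, gold}.
Round 2, table 3: eliminating its round and table leaves {blue, green}.
Round 2, table 4: eliminating its round and table leaves {red, green, gold}.
Round 3, table 1: eliminating its round and table leaves {green}.
Round 4, table 1: eliminating its round and table leaves {blue, green, gold}.
Round 4, table 2: eliminating its round and table leaves {blue, green, gold}.
Round 4, table 4: eliminating its round and table leaves {green, gold}.
Enumerating the assignments across these blanks that avoid any round or table repeat gives 8 completions.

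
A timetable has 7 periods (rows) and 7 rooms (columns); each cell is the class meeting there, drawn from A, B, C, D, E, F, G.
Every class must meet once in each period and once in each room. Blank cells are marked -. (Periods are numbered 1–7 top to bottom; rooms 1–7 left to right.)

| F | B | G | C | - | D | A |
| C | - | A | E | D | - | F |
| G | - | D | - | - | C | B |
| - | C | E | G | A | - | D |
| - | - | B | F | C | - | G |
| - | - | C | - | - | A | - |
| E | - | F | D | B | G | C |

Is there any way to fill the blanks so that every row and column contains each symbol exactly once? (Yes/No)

No period or room among the givens repeats a symbol, and propagating forced cells runs into no contradiction.
One valid completion exists (for instance, F B G C E D A / C G A E D B F / G E D A F C B / B C E G A F D / A D B F C E G / D F C B G A E / E A F D B G C).

Yes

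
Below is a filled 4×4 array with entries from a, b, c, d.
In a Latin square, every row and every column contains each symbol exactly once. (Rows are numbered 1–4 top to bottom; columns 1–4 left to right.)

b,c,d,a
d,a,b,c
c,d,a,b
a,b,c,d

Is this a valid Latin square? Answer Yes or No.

Yes

Each row is a permutation of the 4 symbols, and so is each column.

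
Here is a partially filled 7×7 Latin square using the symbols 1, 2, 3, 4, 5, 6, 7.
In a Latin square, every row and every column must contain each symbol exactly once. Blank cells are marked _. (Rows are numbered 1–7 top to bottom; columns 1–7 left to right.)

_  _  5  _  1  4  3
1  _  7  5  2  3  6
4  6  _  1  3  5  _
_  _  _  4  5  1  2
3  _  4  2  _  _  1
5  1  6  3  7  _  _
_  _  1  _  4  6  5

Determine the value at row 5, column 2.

Row 2, column 2: row 2 has {1, 2, 3, 5, 6, 7} and column 2 has {1, 6}, leaving only 4.
Row 3, column 3: row 3 has {1, 3, 4, 5, 6} and column 3 has {1, 4, 5, 6, 7}, leaving only 2.
Row 3, column 7: row 3 has {1, 2, 3, 4, 5, 6} and column 7 has {1, 2, 3, 5, 6}, leaving only 7.
Row 4, column 3: row 4 has {1, 2, 4, 5} and column 3 has {1, 2, 4, 5, 6, 7}, leaving only 3.
Row 4, column 2: row 4 has {1, 2, 3, 4, 5} and column 2 has {1, 4, 6}, leaving only 7.
Row 5 already has {1, 2, 3, 4} and column 2 already has {1, 4, 6, 7}, so row 5, column 2 must be 5.

5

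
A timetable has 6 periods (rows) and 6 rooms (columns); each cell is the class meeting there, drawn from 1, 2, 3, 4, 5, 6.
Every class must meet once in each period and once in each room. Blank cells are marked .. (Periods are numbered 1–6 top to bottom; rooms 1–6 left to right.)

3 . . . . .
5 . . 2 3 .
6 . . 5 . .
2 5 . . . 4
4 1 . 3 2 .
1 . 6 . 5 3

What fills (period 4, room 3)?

3

Period 5, room 3: period 5 has {1, 2, 3, 4} and room 3 has {6}, leaving only 5.
Period 5, room 6: period 5 has {1, 2, 3, 4, 5} and room 6 has {3, 4}, leaving only 6.
Period 2, room 6: period 2 has {2, 3, 5} and room 6 has {3, 4, 6}, leaving only 1.
Period 2, room 3: period 2 has {1, 2, 3, 5} and room 3 has {5, 6}, leaving only 4.
Period 2, room 2: period 2 has {1, 2, 3, 4, 5} and room 2 has {1, 5}, leaving only 6.
Period 3, room 6: period 3 has {5, 6} and room 6 has {1, 3, 4, 6}, leaving only 2.
Period 1, room 6: period 1 has {3} and room 6 has {1, 2, 3, 4, 6}, leaving only 5.
Period 6, room 4: period 6 has {1, 3, 5, 6} and room 4 has {2, 3, 5}, leaving only 4.
Period 6, room 2: period 6 has {1, 3, 4, 5, 6} and room 2 has {1, 5, 6}, leaving only 2.
Period 1, room 2: period 1 has {3, 5} and room 2 has {1, 2, 5, 6}, leaving only 4.
Period 3, room 2: period 3 has {2, 5, 6} and room 2 has {1, 2, 4, 5, 6}, leaving only 3.
Period 3, room 3: period 3 has {2, 3, 5, 6} and room 3 has {4, 5, 6}, leaving only 1.
Period 4 already has {2, 4, 5} and room 3 already has {1, 4, 5, 6}, so period 4, room 3 must be 3.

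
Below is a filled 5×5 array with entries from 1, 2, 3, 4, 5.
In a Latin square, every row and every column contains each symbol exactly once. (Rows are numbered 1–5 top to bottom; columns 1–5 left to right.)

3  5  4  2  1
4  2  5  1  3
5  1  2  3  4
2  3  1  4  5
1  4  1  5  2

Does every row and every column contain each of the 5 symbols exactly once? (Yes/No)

No

Row 5 contains 1 twice (at columns 1 and 3), so it is not a permutation.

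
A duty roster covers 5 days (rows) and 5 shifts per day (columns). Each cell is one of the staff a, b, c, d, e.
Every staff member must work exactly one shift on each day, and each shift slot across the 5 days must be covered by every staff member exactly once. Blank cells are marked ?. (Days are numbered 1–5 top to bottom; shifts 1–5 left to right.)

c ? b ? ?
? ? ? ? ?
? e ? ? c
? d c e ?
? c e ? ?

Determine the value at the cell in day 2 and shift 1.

e

Day 1, shift 2: day 1 has {b, c} and shift 2 has {c, d, e}, leaving only a.
Day 1, shift 4: day 1 has {a, b, c} and shift 4 has {e}, leaving only d.
Day 1, shift 5: day 1 has {a, b, c, d} and shift 5 has {c}, leaving only e.
Day 2, shift 2: day 2 has {} and shift 2 has {a, c, d, e}, leaving only b.
Day 2, shift 1 is narrowed to {a, d, e}.
If it were a, then day 2, shift 5 would be left with no valid symbol.
If it were d, then day 2, shift 5 would be left with no valid symbol.
So day 2, shift 1 must be e.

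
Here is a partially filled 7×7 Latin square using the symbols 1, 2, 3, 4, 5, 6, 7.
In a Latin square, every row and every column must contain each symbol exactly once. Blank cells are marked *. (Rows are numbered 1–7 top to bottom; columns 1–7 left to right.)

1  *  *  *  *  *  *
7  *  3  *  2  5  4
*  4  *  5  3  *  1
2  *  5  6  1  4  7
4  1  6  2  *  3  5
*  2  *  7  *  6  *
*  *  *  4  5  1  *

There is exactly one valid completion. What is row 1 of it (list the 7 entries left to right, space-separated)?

1 5 4 3 6 7 2

Row 1, column 4: row 1 has {1} and column 4 has {2, 4, 5, 6, 7}, leaving only 3.
Row 2, column 2: row 2 has {2, 3, 4, 5, 7} and column 2 has {1, 2, 4}, leaving only 6.
Row 2, column 4: row 2 has {2, 3, 4, 5, 6, 7} and column 4 has {2, 3, 4, 5, 6, 7}, leaving only 1.
Row 3, column 1: row 3 has {1, 3, 4, 5} and column 1 has {1, 2, 4, 7}, leaving only 6.
Row 4, column 2: row 4 has {1, 2, 4, 5, 6, 7} and column 2 has {1, 2, 4, 6}, leaving only 3.
Row 5, column 5: row 5 has {1, 2, 3, 4, 5, 6} and column 5 has {1, 2, 3, 5}, leaving only 7.
Row 6, column 5: row 6 has {2, 6, 7} and column 5 has {1, 2, 3, 5, 7}, leaving only 4.
Row 1, column 5: row 1 has {1, 3} and column 5 has {1, 2, 3, 4, 5, 7}, leaving only 6.
Row 1, column 7: row 1 has {1, 3, 6} and column 7 has {1, 4, 5, 7}, leaving only 2.
Row 1, column 6: row 1 has {1, 2, 3, 6} and column 6 has {1, 3, 4, 5, 6}, leaving only 7.
Row 1, column 2: row 1 has {1, 2, 3, 6, 7} and column 2 has {1, 2, 3, 4, 6}, leaving only 5.
Row 1, column 3: row 1 has {1, 2, 3, 5, 6, 7} and column 3 has {3, 5, 6}, leaving only 4.
So row 1 reads: 1 5 4 3 6 7 2.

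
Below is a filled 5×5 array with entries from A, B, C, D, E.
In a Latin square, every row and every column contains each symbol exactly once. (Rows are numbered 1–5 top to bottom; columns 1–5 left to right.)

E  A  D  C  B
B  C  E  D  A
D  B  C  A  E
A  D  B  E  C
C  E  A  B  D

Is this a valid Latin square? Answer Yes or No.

Each row is a permutation of the 5 symbols, and so is each column.

Yes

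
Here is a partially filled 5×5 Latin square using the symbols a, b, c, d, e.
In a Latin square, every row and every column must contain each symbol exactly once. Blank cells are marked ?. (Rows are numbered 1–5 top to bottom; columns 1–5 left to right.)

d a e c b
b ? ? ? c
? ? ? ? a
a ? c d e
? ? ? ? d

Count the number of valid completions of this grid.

Row 2, column 2: eliminating its row and column leaves {d, e}.
Row 2, column 3: eliminating its row and column leaves {a, d}.
Row 2, column 4: eliminating its row and column leaves {a, e}.
Row 3, column 1: eliminating its row and column leaves {c, e}.
Row 3, column 2: eliminating its row and column leaves {b, c, d, e}.
Row 3, column 3: eliminating its row and column leaves {b, d}.
Row 3, column 4: eliminating its row and column leaves {b, e}.
Row 4, column 2: eliminating its row and column leaves {b}.
Row 5, column 1: eliminating its row and column leaves {c, e}.
Row 5, column 2: eliminating its row and column leaves {b, c, e}.
Row 5, column 3: eliminating its row and column leaves {a, b}.
Row 5, column 4: eliminating its row and column leaves {a, b, e}.
Enumerating the assignments across these blanks that avoid any row or column repeat gives 3 completions.

3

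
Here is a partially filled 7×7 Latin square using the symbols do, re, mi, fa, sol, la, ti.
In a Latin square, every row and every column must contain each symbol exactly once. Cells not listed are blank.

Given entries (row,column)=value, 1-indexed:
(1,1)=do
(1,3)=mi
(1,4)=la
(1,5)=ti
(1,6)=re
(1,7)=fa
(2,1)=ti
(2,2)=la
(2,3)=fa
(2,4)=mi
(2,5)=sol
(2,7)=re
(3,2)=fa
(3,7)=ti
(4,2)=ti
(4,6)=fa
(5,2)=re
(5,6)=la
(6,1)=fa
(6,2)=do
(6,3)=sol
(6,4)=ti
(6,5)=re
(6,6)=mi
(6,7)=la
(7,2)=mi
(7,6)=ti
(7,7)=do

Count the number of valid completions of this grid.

Row 1, column 2: eliminating its row and column leaves {sol}.
Row 2, column 6: eliminating its row and column leaves {do}.
Row 3, column 1: eliminating its row and column leaves {re, mi, sol, la}.
Row 3, column 3: eliminating its row and column leaves {do, re, la}.
Row 3, column 4: eliminating its row and column leaves {do, re, sol}.
Row 3, column 5: eliminating its row and column leaves {do, mi, la}.
Row 3, column 6: eliminating its row and column leaves {do, sol}.
Row 4, column 1: eliminating its row and column leaves {re, mi, sol, la}.
Row 4, column 3: eliminating its row and column leaves {do, re, la}.
Row 4, column 4: eliminating its row and column leaves {do, re, sol}.
Row 4, column 5: eliminating its row and column leaves {do, mi, la}.
Row 4, column 7: eliminating its row and column leaves {mi, sol}.
Row 5, column 1: eliminating its row and column leaves {mi, sol}.
Row 5, column 3: eliminating its row and column leaves {do, ti}.
Row 5, column 4: eliminating its row and column leaves {do, fa, sol}.
Row 5, column 5: eliminating its row and column leaves {do, mi, fa}.
Row 5, column 7: eliminating its row and column leaves {mi, sol}.
Row 7, column 1: eliminating its row and column leaves {re, sol, la}.
Row 7, column 3: eliminating its row and column leaves {re, la}.
Row 7, column 4: eliminating its row and column leaves {re, fa, sol}.
Row 7, column 5: eliminating its row and column leaves {fa, la}.
Enumerating the assignments across these blanks that avoid any row or column repeat gives 11 completions.

11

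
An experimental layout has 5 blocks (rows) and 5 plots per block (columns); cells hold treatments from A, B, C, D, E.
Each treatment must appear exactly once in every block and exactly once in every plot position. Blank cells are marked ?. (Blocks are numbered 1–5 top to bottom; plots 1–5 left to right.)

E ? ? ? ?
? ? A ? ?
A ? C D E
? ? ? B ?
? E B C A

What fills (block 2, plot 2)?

Block 1, plot 3: block 1 has {E} and plot 3 has {A, B, C}, leaving only D.
Block 1, plot 4: block 1 has {D, E} and plot 4 has {B, C, D}, leaving only A.
Block 2, plot 4: block 2 has {A} and plot 4 has {A, B, C, D}, leaving only E.
Block 3, plot 2: block 3 has {A, C, D, E} and plot 2 has {E}, leaving only B.
Block 1, plot 2: block 1 has {A, D, E} and plot 2 has {B, E}, leaving only C.
Block 2 already has {A, E} and plot 2 already has {B, C, E}, so block 2, plot 2 must be D.

D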